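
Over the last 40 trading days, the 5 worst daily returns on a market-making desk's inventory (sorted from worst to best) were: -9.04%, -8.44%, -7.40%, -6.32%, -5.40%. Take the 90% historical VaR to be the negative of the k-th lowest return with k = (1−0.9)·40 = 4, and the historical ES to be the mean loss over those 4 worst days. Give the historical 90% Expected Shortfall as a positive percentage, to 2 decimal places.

The 4 worst returns sum to -31.20%.
ES = −(-31.20%) / 4 = 7.8% ≈ 7.80%.

7.80%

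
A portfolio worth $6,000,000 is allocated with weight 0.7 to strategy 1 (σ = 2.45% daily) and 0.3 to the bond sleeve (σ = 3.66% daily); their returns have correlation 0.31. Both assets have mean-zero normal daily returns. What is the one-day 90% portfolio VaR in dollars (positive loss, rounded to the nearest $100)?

$177,300

σ_p² = 0.7²·2.45² + 0.3²·3.66² + 2·0.31·0.7·0.3·2.45·3.66 = 5.3143 (%²).
σ_p = √5.3143 = 2.305%.
At 90%, z = 1.282.
VaR = 1.282 × 2.305% = 2.955%; on $6,000,000 that is $177,300.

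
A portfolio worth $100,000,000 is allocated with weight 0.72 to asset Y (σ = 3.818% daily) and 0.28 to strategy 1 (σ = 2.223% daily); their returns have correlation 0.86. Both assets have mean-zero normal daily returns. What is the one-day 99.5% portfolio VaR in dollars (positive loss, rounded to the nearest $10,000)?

$8,500,000

σ_p² = 0.72²·3.818² + 0.28²·2.223² + 2·0.86·0.72·0.28·3.818·2.223 = 10.8872 (%²).
σ_p = √10.8872 = 3.300%.
At 99.5%, z = 2.576.
VaR = 2.576 × 3.300% = 8.501%; on $100,000,000 that is $8,501,000.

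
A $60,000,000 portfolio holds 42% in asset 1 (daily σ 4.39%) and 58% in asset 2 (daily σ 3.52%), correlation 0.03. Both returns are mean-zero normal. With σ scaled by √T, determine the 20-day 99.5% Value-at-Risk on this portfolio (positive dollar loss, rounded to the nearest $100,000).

$19,300,000

σ_p = √(0.42²·4.39² + 0.58²·3.52² + 2·0.03·0.42·0.58·4.39·3.52) = 2.792%.
σ_{20d} = 2.792% × √20 = 12.486%.
z(99.5%) = 2.576.
VaR = 2.576 × 12.486% = 32.164%; on $60,000,000 that is $19,298,400.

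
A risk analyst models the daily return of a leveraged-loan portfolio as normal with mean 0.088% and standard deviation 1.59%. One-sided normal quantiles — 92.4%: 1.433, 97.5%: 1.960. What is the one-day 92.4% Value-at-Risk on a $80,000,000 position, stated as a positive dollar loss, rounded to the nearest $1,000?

VaR = −μ + z·σ = −(0.088%) + 1.433 × 1.59% = 2.190%.
On $80,000,000: 0.02190 × $80,000,000 = $1,752,000.

$1,752,000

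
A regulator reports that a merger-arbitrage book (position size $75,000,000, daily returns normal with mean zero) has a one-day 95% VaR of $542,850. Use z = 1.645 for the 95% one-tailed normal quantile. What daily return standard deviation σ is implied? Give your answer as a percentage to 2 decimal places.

0.44%

VaR as a fraction: $542,850 / $75,000,000 = 0.724%.
σ = VaR / z = 0.724% / 1.645 = 0.440%.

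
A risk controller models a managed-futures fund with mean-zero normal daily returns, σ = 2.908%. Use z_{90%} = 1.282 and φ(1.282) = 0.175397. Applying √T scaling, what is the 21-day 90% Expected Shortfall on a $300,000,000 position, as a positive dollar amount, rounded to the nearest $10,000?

$70,120,000

σ_{21d} = 2.908% × √21 = 13.326%.
ES multiplier = φ(z)/(1−α) = 0.175397/0.1 = 1.754.
ES = 13.326% × 1.754 = 23.374%; on $300,000,000: $70,122,000.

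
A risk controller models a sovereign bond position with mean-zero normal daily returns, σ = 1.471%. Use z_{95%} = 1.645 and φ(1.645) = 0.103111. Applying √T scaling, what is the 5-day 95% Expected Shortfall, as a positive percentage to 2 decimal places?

σ_{5d} = 1.471% × √5 = 3.289%.
ES multiplier = φ(z)/(1−α) = 0.103111/0.05 = 2.062.
ES = 3.289% × 2.062 = 6.782%.

6.78%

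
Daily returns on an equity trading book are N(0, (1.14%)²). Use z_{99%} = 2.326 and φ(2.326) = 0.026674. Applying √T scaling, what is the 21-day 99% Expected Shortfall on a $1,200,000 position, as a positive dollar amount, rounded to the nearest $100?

$167,200

σ_{21d} = 1.14% × √21 = 5.224%.
ES multiplier = φ(z)/(1−α) = 0.026674/0.01 = 2.667.
ES = 5.224% × 2.667 = 13.932%; on $1,200,000: $167,184.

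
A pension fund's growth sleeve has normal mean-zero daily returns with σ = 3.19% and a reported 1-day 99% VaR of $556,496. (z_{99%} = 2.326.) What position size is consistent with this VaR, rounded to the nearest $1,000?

VaR as a fraction of value: z·σ = 2.326 × 3.19% = 7.41994%.
Position = $556,496 / 0.0741994 = $7,500,007.

$7,500,000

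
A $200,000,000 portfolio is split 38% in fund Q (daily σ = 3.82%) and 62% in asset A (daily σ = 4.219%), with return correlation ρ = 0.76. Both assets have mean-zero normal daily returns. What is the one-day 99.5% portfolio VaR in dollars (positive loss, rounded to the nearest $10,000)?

$19,770,000

σ_p² = 0.38²·3.82² + 0.62²·4.219² + 2·0.76·0.38·0.62·3.82·4.219 = 14.7210 (%²).
σ_p = √14.7210 = 3.837%.
At 99.5%, z = 2.576.
VaR = 2.576 × 3.837% = 9.884%; on $200,000,000 that is $19,768,000.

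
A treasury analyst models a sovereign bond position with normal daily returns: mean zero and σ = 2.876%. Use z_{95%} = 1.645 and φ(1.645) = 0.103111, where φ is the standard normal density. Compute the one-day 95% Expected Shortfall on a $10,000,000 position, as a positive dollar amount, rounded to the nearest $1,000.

$593,000

Tail multiplier: φ(z)/(1−α) = 0.103111 / 0.05 = 2.062.
ES = 2.876% × 2.062 = 5.930%.
On $10,000,000: 0.05930 × $10,000,000 = $593,000.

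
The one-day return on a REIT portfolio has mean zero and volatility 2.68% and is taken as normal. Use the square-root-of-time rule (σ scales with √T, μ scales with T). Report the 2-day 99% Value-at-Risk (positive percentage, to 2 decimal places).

8.82%

At 99%, z = 2.326.
σ_{2d} = 2.68% × √2 = 3.790%.
VaR = 2.326 × 3.790% = 8.816%.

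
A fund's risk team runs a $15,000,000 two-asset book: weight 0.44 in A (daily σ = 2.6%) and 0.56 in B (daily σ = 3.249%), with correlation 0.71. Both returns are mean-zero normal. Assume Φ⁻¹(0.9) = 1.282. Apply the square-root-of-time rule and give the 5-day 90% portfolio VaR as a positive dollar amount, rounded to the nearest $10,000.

$1,180,000

σ_p = √(0.44²·2.6² + 0.56²·3.249² + 2·0.71·0.44·0.56·2.6·3.249) = 2.752%.
σ_{5d} = 2.752% × √5 = 6.154%.
VaR = 1.282 × 6.154% = 7.889%; on $15,000,000 that is $1,183,350.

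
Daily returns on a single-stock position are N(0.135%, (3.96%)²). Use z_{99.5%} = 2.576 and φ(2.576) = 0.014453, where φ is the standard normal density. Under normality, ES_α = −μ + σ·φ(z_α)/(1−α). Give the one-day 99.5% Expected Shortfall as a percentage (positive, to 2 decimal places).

Tail multiplier: φ(z)/(1−α) = 0.014453 / 0.005 = 2.891.
ES = −(0.135%) + 3.96% × 2.891 = 11.313%.

11.31%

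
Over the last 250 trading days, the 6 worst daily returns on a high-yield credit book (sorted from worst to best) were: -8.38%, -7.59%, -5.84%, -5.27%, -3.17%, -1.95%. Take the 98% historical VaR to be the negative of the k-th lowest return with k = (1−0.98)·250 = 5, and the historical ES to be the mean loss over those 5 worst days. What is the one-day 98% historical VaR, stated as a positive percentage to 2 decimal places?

k = 5; the 5th lowest return is -3.17%, so VaR = 3.17%.

3.17%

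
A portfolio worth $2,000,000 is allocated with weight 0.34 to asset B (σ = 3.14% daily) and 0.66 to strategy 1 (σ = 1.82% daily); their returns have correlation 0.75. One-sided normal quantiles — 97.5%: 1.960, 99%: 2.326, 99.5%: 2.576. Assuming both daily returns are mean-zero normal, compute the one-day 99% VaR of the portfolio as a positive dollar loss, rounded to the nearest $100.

$98,800

σ_p² = 0.34²·3.14² + 0.66²·1.82² + 2·0.75·0.34·0.66·3.14·1.82 = 4.5063 (%²).
σ_p = √4.5063 = 2.123%.
VaR = 2.326 × 2.123% = 4.938%; on $2,000,000 that is $98,760.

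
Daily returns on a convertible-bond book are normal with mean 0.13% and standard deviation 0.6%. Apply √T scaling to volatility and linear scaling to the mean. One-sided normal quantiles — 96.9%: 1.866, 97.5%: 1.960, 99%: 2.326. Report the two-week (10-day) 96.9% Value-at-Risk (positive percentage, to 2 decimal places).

σ_{10d} = 0.6% × √10 = 1.897%; μ_{10d} = 10 × 0.13% = 1.300%.
VaR = −(1.300%) + 1.866 × 1.897% = 2.240%.

2.24%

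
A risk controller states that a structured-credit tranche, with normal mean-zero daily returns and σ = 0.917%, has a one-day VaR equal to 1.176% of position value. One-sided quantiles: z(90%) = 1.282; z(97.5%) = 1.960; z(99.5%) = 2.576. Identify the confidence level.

Implied z = VaR/σ = 1.176 / 0.917 = 1.282.
This matches z(90%) = 1.282.

90%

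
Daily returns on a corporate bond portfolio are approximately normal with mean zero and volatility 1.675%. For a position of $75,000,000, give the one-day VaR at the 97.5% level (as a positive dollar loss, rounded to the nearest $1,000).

At 97.5% one-sided, z = 1.960.
VaR = z·σ = 1.960 × 1.675% = 3.283%.
On $75,000,000: 0.03283 × $75,000,000 = $2,462,250.

$2,462,000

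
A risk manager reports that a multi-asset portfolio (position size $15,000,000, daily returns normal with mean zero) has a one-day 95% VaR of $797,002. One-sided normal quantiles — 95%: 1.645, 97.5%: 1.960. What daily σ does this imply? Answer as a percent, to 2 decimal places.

3.23%

VaR as a fraction: $797,002 / $15,000,000 = 5.313%.
σ = VaR / z = 5.313% / 1.645 = 3.230%.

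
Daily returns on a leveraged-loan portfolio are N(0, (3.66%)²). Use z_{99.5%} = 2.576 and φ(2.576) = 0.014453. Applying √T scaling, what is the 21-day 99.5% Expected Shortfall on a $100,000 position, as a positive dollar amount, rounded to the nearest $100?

σ_{21d} = 3.66% × √21 = 16.772%.
ES multiplier = φ(z)/(1−α) = 0.014453/0.005 = 2.891.
ES = 16.772% × 2.891 = 48.488%; on $100,000: $48,488.

$48,500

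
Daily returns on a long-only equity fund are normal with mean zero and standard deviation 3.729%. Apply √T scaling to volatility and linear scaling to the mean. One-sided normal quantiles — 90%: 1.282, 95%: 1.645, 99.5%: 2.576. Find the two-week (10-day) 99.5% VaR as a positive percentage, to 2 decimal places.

σ_{10d} = 3.729% × √10 = 11.792%.
VaR = 2.576 × 11.792% = 30.376%.

30.38%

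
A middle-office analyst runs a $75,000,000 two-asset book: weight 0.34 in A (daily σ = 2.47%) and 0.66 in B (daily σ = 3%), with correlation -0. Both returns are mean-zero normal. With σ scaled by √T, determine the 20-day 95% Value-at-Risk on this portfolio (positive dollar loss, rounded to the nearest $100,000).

σ_p = √(0.34²·2.47² + 0.66²·3² + 2·-0·0.34·0.66·2.47·3) = 2.151%.
σ_{20d} = 2.151% × √20 = 9.620%.
z(95%) = 1.645.
VaR = 1.645 × 9.620% = 15.825%; on $75,000,000 that is $11,868,750.

$11,900,000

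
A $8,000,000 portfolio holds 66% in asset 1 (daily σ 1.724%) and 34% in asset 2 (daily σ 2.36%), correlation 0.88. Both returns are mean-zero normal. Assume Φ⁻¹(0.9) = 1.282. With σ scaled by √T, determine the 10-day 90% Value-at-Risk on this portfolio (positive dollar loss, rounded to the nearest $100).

σ_p = √(0.66²·1.724² + 0.34²·2.36² + 2·0.88·0.66·0.34·1.724·2.36) = 1.883%.
σ_{10d} = 1.883% × √10 = 5.955%.
VaR = 1.282 × 5.955% = 7.634%; on $8,000,000 that is $610,720.

$610,700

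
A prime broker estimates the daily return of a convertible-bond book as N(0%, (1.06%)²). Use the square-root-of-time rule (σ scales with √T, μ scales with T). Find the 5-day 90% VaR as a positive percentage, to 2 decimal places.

At 90%, z = 1.282.
σ_{5d} = 1.06% × √5 = 2.370%.
VaR = 1.282 × 2.370% = 3.038%.

3.04%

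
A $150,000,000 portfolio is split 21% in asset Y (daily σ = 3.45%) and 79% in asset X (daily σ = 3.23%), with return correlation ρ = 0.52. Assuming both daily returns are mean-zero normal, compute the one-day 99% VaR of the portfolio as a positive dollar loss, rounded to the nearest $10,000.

$10,440,000

σ_p² = 0.21²·3.45² + 0.79²·3.23² + 2·0.52·0.21·0.79·3.45·3.23 = 8.9587 (%²).
σ_p = √8.9587 = 2.993%.
At 99%, z = 2.326.
VaR = 2.326 × 2.993% = 6.962%; on $150,000,000 that is $10,443,000.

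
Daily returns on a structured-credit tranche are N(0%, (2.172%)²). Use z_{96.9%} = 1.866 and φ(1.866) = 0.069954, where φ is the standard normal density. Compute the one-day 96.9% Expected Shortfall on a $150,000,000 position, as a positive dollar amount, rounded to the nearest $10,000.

Tail multiplier: φ(z)/(1−α) = 0.069954 / 0.031 = 2.257.
ES = 2.172% × 2.257 = 4.902%.
On $150,000,000: 0.04902 × $150,000,000 = $7,353,000.

$7,350,000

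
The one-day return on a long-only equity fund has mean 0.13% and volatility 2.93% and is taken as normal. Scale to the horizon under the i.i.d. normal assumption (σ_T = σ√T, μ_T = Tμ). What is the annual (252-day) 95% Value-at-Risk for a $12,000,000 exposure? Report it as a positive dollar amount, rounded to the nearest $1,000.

$5,250,000

At 95%, z = 1.645.
σ_{252d} = 2.93% × √252 = 46.512%; μ_{252d} = 252 × 0.13% = 32.760%.
VaR = −(32.760%) + 1.645 × 46.512% = 43.752%.
On $12,000,000: 0.43752 × $12,000,000 = $5,250,240.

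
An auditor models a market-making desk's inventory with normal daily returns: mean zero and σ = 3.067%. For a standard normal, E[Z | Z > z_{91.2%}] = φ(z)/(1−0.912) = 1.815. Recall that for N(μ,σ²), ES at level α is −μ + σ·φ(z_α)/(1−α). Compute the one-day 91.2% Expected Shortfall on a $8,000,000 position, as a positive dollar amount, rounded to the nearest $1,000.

$445,000

ES = 3.067% × 1.815 = 5.567%.
On $8,000,000: 0.05567 × $8,000,000 = $445,360.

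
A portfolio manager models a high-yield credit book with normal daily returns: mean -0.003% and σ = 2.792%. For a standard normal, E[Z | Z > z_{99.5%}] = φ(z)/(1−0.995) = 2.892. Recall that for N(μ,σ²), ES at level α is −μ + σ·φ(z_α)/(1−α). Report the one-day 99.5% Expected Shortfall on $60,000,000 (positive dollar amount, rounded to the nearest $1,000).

$4,846,000

ES = −(-0.003%) + 2.792% × 2.892 = 8.077%.
On $60,000,000: 0.08077 × $60,000,000 = $4,846,200.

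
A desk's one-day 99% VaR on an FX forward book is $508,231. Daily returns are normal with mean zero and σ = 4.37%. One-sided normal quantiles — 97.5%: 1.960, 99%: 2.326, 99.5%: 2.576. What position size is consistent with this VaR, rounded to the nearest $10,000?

VaR as a fraction of value: z·σ = 2.326 × 4.37% = 10.1646%.
Position = $508,231 / 0.101646 = $5,000,000.

$5,000,000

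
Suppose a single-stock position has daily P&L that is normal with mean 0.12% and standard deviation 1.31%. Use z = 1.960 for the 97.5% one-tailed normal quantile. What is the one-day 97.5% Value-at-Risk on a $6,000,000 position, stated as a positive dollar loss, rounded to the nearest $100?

$146,900

VaR = −μ + z·σ = −(0.12%) + 1.960 × 1.31% = 2.448%.
On $6,000,000: 0.02448 × $6,000,000 = $146,880.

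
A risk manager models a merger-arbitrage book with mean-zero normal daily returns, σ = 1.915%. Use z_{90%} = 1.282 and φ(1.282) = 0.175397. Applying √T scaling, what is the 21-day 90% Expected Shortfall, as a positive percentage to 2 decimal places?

σ_{21d} = 1.915% × √21 = 8.776%.
ES multiplier = φ(z)/(1−α) = 0.175397/0.1 = 1.754.
ES = 8.776% × 1.754 = 15.393%.

15.39%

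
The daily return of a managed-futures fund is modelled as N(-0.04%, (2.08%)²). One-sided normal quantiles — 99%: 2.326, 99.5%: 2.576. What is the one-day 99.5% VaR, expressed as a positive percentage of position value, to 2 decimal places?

5.40%

VaR = −μ + z·σ = −(-0.04%) + 2.576 × 2.08% = 5.398%.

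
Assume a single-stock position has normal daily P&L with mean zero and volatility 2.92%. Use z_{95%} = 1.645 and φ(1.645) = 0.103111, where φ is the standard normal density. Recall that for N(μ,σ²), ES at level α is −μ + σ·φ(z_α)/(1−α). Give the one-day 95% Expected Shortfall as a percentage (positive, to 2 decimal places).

6.02%

Tail multiplier: φ(z)/(1−α) = 0.103111 / 0.05 = 2.062.
ES = 2.92% × 2.062 = 6.021%.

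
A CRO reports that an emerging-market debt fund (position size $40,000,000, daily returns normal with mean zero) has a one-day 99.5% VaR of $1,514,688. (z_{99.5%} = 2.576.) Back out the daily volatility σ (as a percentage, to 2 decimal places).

1.47%

VaR as a fraction: $1,514,688 / $40,000,000 = 3.787%.
σ = VaR / z = 3.787% / 2.576 = 1.470%.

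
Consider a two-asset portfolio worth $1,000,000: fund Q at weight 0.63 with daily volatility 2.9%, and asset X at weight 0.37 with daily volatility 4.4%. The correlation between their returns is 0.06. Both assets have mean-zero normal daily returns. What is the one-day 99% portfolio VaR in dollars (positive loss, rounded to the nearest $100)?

$58,600

σ_p² = 0.63²·2.9² + 0.37²·4.4² + 2·0.06·0.63·0.37·2.9·4.4 = 6.3452 (%²).
σ_p = √6.3452 = 2.519%.
At 99%, z = 2.326.
VaR = 2.326 × 2.519% = 5.859%; on $1,000,000 that is $58,590.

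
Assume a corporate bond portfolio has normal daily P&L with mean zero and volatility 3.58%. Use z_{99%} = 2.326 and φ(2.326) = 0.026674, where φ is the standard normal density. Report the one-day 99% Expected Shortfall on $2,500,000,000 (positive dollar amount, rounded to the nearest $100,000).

Tail multiplier: φ(z)/(1−α) = 0.026674 / 0.01 = 2.667.
ES = 3.58% × 2.667 = 9.548%.
On $2,500,000,000: 0.09548 × $2,500,000,000 = $238,700,000.

$238,700,000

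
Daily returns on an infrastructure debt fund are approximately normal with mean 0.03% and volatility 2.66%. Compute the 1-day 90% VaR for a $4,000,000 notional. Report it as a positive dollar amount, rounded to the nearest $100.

$135,200

At 90% one-sided, z = 1.282.
VaR = −μ + z·σ = −(0.03%) + 1.282 × 2.66% = 3.380%.
On $4,000,000: 0.03380 × $4,000,000 = $135,200.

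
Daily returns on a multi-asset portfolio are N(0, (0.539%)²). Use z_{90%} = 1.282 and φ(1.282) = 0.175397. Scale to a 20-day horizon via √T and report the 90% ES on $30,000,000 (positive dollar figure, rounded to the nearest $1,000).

$1,268,000

σ_{20d} = 0.539% × √20 = 2.410%.
ES multiplier = φ(z)/(1−α) = 0.175397/0.1 = 1.754.
ES = 2.410% × 1.754 = 4.227%; on $30,000,000: $1,268,100.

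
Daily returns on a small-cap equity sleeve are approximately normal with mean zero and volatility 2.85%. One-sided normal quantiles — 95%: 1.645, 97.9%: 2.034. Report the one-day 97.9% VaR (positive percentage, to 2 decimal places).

5.80%

VaR = z·σ = 2.034 × 2.85% = 5.797%.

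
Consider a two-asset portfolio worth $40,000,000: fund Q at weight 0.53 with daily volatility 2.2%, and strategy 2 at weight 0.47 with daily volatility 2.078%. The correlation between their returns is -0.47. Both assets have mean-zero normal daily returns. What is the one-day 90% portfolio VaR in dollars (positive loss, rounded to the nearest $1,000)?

$572,000

σ_p² = 0.53²·2.2² + 0.47²·2.078² + 2·-0.47·0.53·0.47·2.2·2.078 = 1.2430 (%²).
σ_p = √1.2430 = 1.115%.
At 90%, z = 1.282.
VaR = 1.282 × 1.115% = 1.429%; on $40,000,000 that is $571,600.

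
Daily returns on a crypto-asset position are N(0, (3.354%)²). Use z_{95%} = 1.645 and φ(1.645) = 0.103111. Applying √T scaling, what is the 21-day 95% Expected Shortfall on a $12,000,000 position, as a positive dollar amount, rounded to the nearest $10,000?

σ_{21d} = 3.354% × √21 = 15.370%.
ES multiplier = φ(z)/(1−α) = 0.103111/0.05 = 2.062.
ES = 15.370% × 2.062 = 31.693%; on $12,000,000: $3,803,160.

$3,800,000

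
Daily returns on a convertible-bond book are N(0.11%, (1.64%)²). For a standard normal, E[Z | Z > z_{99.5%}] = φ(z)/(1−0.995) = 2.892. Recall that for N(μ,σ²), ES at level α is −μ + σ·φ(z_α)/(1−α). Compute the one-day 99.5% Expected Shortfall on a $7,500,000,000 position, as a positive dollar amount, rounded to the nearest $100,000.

$347,500,000

ES = −(0.11%) + 1.64% × 2.892 = 4.633%.
On $7,500,000,000: 0.04633 × $7,500,000,000 = $347,475,000.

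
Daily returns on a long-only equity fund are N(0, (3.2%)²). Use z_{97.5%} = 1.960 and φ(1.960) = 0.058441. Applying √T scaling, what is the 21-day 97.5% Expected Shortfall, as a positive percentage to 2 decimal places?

34.28%

σ_{21d} = 3.2% × √21 = 14.664%.
ES multiplier = φ(z)/(1−α) = 0.058441/0.025 = 2.338.
ES = 14.664% × 2.338 = 34.284%.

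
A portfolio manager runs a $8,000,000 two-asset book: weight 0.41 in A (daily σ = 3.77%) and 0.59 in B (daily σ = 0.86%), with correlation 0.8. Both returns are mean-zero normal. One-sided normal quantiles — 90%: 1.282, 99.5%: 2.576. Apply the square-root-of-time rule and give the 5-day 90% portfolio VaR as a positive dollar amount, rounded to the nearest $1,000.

σ_p = √(0.41²·3.77² + 0.59²·0.86² + 2·0.8·0.41·0.59·3.77·0.86) = 1.975%.
σ_{5d} = 1.975% × √5 = 4.416%.
VaR = 1.282 × 4.416% = 5.661%; on $8,000,000 that is $452,880.

$453,000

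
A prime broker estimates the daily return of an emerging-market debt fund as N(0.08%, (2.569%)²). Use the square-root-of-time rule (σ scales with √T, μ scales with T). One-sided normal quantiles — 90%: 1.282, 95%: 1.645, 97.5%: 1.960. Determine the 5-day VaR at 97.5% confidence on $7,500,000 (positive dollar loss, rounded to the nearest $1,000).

σ_{5d} = 2.569% × √5 = 5.744%; μ_{5d} = 5 × 0.08% = 0.400%.
VaR = −(0.400%) + 1.960 × 5.744% = 10.858%.
On $7,500,000: 0.10858 × $7,500,000 = $814,350.

$814,000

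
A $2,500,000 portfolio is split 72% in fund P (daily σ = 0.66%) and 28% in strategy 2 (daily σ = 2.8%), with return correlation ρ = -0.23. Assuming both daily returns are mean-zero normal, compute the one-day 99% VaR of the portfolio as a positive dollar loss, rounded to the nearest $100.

σ_p² = 0.72²·0.66² + 0.28²·2.8² + 2·-0.23·0.72·0.28·0.66·2.8 = 0.6691 (%²).
σ_p = √0.6691 = 0.818%.
At 99%, z = 2.326.
VaR = 2.326 × 0.818% = 1.903%; on $2,500,000 that is $47,575.

$47,600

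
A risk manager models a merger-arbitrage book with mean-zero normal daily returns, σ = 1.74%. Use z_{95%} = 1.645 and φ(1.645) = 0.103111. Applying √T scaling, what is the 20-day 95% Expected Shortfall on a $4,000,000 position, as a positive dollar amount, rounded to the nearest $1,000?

$642,000

σ_{20d} = 1.74% × √20 = 7.782%.
ES multiplier = φ(z)/(1−α) = 0.103111/0.05 = 2.062.
ES = 7.782% × 2.062 = 16.046%; on $4,000,000: $641,840.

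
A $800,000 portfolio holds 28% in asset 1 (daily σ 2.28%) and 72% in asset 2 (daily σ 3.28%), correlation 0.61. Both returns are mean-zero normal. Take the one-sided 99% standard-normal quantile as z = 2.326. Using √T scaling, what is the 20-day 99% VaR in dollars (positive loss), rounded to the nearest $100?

σ_p = √(0.28²·2.28² + 0.72²·3.28² + 2·0.61·0.28·0.72·2.28·3.28) = 2.797%.
σ_{20d} = 2.797% × √20 = 12.509%.
VaR = 2.326 × 12.509% = 29.096%; on $800,000 that is $232,768.

$232,800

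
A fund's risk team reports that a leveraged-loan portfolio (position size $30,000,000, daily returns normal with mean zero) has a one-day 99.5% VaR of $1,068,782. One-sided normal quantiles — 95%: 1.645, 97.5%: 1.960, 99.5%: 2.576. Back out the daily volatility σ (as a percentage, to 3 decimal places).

VaR as a fraction: $1,068,782 / $30,000,000 = 3.563%.
σ = VaR / z = 3.563% / 2.576 = 1.383%.

1.383%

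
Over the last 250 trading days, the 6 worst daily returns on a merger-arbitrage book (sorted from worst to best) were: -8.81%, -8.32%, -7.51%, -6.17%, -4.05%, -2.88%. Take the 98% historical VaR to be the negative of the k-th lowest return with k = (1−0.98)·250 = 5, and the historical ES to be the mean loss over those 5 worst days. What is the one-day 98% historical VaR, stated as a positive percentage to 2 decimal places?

4.05%

k = 5; the 5th lowest return is -4.05%, so VaR = 4.05%.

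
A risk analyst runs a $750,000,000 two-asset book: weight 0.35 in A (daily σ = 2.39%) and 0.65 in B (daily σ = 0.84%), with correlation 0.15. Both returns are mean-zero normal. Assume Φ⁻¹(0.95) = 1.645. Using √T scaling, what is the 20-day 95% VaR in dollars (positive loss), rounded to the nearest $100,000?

$58,800,000

σ_p = √(0.35²·2.39² + 0.65²·0.84² + 2·0.15·0.35·0.65·2.39·0.84) = 1.065%.
σ_{20d} = 1.065% × √20 = 4.763%.
VaR = 1.645 × 4.763% = 7.835%; on $750,000,000 that is $58,762,500.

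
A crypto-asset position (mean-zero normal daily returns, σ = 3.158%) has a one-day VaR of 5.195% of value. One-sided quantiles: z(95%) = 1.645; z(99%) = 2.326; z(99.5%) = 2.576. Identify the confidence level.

Implied z = VaR/σ = 5.195 / 3.158 = 1.645.
This matches z(95%) = 1.645.

95%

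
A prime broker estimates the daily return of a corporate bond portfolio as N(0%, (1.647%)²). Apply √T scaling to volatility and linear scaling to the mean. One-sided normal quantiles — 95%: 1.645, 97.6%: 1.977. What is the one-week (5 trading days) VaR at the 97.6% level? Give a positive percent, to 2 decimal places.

σ_{5d} = 1.647% × √5 = 3.683%.
VaR = 1.977 × 3.683% = 7.281%.

7.28%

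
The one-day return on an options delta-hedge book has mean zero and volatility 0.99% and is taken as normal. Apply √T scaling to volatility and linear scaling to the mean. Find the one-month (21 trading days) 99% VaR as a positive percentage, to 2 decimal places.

At 99%, z = 2.326.
σ_{21d} = 0.99% × √21 = 4.537%.
VaR = 2.326 × 4.537% = 10.553%.

10.55%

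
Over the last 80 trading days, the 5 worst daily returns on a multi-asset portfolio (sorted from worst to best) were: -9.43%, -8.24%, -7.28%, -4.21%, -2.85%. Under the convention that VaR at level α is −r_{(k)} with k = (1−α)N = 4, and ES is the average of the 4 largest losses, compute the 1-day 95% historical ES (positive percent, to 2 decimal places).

The 4 worst returns sum to -29.16%.
ES = −(-29.16%) / 4 = 7.29%.

7.29%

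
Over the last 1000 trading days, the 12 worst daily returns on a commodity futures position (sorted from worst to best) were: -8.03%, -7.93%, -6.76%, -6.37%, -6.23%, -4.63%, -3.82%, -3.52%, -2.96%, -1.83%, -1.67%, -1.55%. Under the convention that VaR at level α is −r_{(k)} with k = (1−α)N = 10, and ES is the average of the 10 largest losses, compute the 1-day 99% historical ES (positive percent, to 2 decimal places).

5.21%

The 10 worst returns sum to -52.08%.
ES = −(-52.08%) / 10 = 5.208% ≈ 5.21%.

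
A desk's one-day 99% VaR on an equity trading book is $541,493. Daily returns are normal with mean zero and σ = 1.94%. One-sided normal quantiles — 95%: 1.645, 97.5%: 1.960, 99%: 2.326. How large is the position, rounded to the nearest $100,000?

VaR as a fraction of value: z·σ = 2.326 × 1.94% = 4.51244%.
Position = $541,493 / 0.0451244 = $12,000,004.

$12,000,000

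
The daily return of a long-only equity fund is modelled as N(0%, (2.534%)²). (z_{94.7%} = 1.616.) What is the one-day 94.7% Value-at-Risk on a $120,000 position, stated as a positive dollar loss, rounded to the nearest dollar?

VaR = z·σ = 1.616 × 2.534% = 4.095%.
On $120,000: 0.04095 × $120,000 = $4,914.

$4,914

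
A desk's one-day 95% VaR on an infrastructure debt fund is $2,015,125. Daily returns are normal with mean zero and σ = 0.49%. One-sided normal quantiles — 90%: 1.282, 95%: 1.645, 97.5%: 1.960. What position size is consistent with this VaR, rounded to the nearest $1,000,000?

$250,000,000

VaR as a fraction of value: z·σ = 1.645 × 0.49% = 0.80605%.
Position = $2,015,125 / 0.0080605 = $250,000,000.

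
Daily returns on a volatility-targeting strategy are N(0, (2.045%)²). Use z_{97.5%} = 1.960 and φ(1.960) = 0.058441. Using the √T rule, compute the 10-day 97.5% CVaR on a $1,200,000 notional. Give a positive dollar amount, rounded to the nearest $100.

$181,400

σ_{10d} = 2.045% × √10 = 6.467%.
ES multiplier = φ(z)/(1−α) = 0.058441/0.025 = 2.338.
ES = 6.467% × 2.338 = 15.120%; on $1,200,000: $181,440.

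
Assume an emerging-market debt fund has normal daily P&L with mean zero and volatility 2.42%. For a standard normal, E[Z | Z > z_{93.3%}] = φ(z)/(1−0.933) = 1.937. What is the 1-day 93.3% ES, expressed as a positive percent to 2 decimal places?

4.69%

ES = 2.42% × 1.937 = 4.688%.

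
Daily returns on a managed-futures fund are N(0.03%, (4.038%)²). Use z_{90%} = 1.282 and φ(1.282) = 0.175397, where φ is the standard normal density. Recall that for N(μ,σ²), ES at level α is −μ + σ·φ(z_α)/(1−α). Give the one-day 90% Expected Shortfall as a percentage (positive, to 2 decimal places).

Tail multiplier: φ(z)/(1−α) = 0.175397 / 0.1 = 1.754.
ES = −(0.03%) + 4.038% × 1.754 = 7.053%.

7.05%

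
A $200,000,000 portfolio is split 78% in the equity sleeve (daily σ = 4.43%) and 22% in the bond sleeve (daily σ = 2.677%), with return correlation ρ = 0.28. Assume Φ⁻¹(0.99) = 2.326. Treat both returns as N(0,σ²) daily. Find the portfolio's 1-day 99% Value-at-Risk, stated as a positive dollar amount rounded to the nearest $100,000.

$17,000,000

σ_p² = 0.78²·4.43² + 0.22²·2.677² + 2·0.28·0.78·0.22·4.43·2.677 = 13.4263 (%²).
σ_p = √13.4263 = 3.664%.
VaR = 2.326 × 3.664% = 8.522%; on $200,000,000 that is $17,044,000.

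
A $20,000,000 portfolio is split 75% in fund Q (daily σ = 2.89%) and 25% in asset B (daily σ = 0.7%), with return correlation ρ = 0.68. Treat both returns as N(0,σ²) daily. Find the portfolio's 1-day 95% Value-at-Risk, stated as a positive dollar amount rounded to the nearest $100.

$753,400

σ_p² = 0.75²·2.89² + 0.25²·0.7² + 2·0.68·0.75·0.25·2.89·0.7 = 5.2445 (%²).
σ_p = √5.2445 = 2.290%.
At 95%, z = 1.645.
VaR = 1.645 × 2.290% = 3.767%; on $20,000,000 that is $753,400.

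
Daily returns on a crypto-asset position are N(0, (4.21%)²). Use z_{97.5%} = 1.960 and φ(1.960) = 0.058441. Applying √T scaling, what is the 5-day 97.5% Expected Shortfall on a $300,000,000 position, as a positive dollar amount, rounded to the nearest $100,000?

$66,000,000

σ_{5d} = 4.21% × √5 = 9.414%.
ES multiplier = φ(z)/(1−α) = 0.058441/0.025 = 2.338.
ES = 9.414% × 2.338 = 22.010%; on $300,000,000: $66,030,000.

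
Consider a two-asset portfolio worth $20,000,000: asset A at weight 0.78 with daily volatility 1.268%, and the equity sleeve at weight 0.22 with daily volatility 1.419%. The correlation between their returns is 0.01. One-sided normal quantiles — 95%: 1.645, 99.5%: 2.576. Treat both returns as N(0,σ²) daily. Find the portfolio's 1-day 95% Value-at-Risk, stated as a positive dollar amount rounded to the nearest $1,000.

σ_p² = 0.78²·1.268² + 0.22²·1.419² + 2·0.01·0.78·0.22·1.268·1.419 = 1.0818 (%²).
σ_p = √1.0818 = 1.040%.
VaR = 1.645 × 1.040% = 1.711%; on $20,000,000 that is $342,200.

$342,000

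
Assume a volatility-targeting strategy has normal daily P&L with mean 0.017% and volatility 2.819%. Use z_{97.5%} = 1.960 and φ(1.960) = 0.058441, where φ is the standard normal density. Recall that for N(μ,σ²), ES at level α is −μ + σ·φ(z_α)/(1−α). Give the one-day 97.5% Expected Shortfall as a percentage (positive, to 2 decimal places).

6.57%

Tail multiplier: φ(z)/(1−α) = 0.058441 / 0.025 = 2.338.
ES = −(0.017%) + 2.819% × 2.338 = 6.574%.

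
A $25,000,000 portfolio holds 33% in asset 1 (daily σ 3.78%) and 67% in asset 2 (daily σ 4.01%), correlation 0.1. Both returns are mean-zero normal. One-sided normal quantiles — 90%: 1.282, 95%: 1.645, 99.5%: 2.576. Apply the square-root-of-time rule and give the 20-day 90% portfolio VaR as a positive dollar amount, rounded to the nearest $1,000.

σ_p = √(0.33²·3.78² + 0.67²·4.01² + 2·0.1·0.33·0.67·3.78·4.01) = 3.073%.
σ_{20d} = 3.073% × √20 = 13.743%.
VaR = 1.282 × 13.743% = 17.619%; on $25,000,000 that is $4,404,750.

$4,405,000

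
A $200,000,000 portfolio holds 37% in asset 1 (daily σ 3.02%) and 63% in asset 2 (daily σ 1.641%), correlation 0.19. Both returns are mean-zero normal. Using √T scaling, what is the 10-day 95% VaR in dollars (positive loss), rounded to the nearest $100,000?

σ_p = √(0.37²·3.02² + 0.63²·1.641² + 2·0.19·0.37·0.63·3.02·1.641) = 1.660%.
σ_{10d} = 1.660% × √10 = 5.249%.
z(95%) = 1.645.
VaR = 1.645 × 5.249% = 8.635%; on $200,000,000 that is $17,270,000.

$17,300,000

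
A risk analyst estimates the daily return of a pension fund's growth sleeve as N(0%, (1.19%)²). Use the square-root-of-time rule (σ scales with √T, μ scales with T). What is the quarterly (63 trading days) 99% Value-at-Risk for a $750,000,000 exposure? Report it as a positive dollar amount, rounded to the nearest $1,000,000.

At 99%, z = 2.326.
σ_{63d} = 1.19% × √63 = 9.445%.
VaR = 2.326 × 9.445% = 21.969%.
On $750,000,000: 0.21969 × $750,000,000 = $164,767,500.

$165,000,000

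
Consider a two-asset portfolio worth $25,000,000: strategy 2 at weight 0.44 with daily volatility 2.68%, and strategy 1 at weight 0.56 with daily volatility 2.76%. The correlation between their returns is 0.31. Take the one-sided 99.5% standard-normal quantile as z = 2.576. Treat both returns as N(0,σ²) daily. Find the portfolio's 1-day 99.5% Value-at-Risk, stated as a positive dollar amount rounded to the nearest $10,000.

σ_p² = 0.44²·2.68² + 0.56²·2.76² + 2·0.31·0.44·0.56·2.68·2.76 = 4.9094 (%²).
σ_p = √4.9094 = 2.216%.
VaR = 2.576 × 2.216% = 5.708%; on $25,000,000 that is $1,427,000.

$1,430,000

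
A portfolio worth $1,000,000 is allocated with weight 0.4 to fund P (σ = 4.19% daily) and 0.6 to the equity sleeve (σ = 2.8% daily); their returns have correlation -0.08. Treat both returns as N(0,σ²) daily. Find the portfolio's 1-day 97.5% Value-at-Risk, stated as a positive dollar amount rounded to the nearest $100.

$44,600

σ_p² = 0.4²·4.19² + 0.6²·2.8² + 2·-0.08·0.4·0.6·4.19·2.8 = 5.1809 (%²).
σ_p = √5.1809 = 2.276%.
At 97.5%, z = 1.960.
VaR = 1.960 × 2.276% = 4.461%; on $1,000,000 that is $44,610.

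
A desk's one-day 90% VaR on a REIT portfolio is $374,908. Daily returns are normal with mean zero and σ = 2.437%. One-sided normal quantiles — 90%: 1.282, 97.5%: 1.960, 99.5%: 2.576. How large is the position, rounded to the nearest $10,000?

$12,000,000

VaR as a fraction of value: z·σ = 1.282 × 2.437% = 3.12423%.
Position = $374,908 / 0.0312423 = $11,999,997.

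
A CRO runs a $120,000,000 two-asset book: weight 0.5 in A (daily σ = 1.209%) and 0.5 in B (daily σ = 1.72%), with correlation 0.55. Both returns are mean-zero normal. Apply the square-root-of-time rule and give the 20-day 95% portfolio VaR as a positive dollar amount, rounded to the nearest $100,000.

$11,400,000

σ_p = √(0.5²·1.209² + 0.5²·1.72² + 2·0.55·0.5·0.5·1.209·1.72) = 1.295%.
σ_{20d} = 1.295% × √20 = 5.791%.
z(95%) = 1.645.
VaR = 1.645 × 5.791% = 9.526%; on $120,000,000 that is $11,431,200.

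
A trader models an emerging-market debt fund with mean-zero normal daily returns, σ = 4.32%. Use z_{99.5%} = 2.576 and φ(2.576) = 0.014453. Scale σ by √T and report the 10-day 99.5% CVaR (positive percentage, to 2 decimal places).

39.49%

σ_{10d} = 4.32% × √10 = 13.661%.
ES multiplier = φ(z)/(1−α) = 0.014453/0.005 = 2.891.
ES = 13.661% × 2.891 = 39.494%.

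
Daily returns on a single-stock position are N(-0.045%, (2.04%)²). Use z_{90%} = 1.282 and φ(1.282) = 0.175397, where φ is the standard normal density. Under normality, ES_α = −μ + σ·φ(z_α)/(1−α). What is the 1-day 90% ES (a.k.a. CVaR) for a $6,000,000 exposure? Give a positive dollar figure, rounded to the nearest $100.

$217,400

Tail multiplier: φ(z)/(1−α) = 0.175397 / 0.1 = 1.754.
ES = −(-0.045%) + 2.04% × 1.754 = 3.623%.
On $6,000,000: 0.03623 × $6,000,000 = $217,380.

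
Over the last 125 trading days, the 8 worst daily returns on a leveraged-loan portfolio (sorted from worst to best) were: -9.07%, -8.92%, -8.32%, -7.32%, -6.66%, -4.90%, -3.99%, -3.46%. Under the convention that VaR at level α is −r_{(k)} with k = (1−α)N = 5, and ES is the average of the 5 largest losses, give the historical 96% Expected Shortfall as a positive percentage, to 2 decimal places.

The 5 worst returns sum to -40.29%.
ES = −(-40.29%) / 5 = 8.058% ≈ 8.06%.

8.06%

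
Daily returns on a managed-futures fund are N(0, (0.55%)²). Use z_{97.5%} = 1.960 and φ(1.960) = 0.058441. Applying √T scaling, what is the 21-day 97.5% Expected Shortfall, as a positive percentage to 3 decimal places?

σ_{21d} = 0.55% × √21 = 2.520%.
ES multiplier = φ(z)/(1−α) = 0.058441/0.025 = 2.338.
ES = 2.520% × 2.338 = 5.892%.

5.892%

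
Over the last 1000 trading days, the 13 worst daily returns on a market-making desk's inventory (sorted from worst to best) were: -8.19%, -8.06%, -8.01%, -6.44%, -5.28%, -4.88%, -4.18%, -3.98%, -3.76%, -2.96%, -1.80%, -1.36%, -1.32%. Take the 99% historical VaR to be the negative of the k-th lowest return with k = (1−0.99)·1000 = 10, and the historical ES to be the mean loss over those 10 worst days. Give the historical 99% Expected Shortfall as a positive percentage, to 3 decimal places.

The 10 worst returns sum to -55.74%.
ES = −(-55.74%) / 10 = 5.574%.

5.574%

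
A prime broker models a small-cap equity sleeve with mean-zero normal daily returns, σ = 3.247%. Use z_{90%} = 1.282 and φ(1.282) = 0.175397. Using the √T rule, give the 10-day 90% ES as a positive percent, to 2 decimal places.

σ_{10d} = 3.247% × √10 = 10.268%.
ES multiplier = φ(z)/(1−α) = 0.175397/0.1 = 1.754.
ES = 10.268% × 1.754 = 18.010%.

18.01%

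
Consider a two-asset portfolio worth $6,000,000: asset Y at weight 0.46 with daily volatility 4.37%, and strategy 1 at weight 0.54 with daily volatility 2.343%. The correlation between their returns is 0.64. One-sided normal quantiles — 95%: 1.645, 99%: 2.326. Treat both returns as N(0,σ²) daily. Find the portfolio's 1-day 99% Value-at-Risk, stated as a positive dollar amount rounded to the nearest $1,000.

σ_p² = 0.46²·4.37² + 0.54²·2.343² + 2·0.64·0.46·0.54·4.37·2.343 = 8.8972 (%²).
σ_p = √8.8972 = 2.983%.
VaR = 2.326 × 2.983% = 6.938%; on $6,000,000 that is $416,280.

$416,000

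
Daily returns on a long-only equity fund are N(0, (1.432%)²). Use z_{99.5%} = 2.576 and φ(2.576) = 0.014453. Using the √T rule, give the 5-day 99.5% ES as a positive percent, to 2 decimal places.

σ_{5d} = 1.432% × √5 = 3.202%.
ES multiplier = φ(z)/(1−α) = 0.014453/0.005 = 2.891.
ES = 3.202% × 2.891 = 9.257%.

9.26%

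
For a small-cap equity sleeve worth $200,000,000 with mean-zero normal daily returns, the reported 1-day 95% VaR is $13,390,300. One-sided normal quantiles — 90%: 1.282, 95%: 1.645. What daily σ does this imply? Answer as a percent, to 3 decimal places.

4.070%

VaR as a fraction: $13,390,300 / $200,000,000 = 6.695%.
σ = VaR / z = 6.695% / 1.645 = 4.070%.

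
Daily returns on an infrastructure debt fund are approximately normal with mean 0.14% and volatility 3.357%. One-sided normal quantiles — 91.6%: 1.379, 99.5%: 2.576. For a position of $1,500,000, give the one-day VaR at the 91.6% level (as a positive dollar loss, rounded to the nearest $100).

VaR = −μ + z·σ = −(0.14%) + 1.379 × 3.357% = 4.489%.
On $1,500,000: 0.04489 × $1,500,000 = $67,335.

$67,300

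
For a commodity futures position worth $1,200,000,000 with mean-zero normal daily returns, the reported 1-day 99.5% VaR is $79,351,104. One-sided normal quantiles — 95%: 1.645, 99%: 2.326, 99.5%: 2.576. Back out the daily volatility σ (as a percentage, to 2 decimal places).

2.57%

VaR as a fraction: $79,351,104 / $1,200,000,000 = 6.613%.
σ = VaR / z = 6.613% / 2.576 = 2.567%.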